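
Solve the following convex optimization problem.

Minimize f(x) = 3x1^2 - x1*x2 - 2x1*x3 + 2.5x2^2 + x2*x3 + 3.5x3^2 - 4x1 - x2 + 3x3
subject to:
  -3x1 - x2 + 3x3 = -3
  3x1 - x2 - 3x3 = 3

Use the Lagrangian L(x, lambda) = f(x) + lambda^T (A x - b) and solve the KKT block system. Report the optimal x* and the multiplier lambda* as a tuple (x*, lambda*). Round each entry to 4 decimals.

Form the Lagrangian:
  L(x, lambda) = (1/2) x^T Q x + c^T x + lambda^T (A x - b)
Stationarity (grad_x L = 0): Q x + c + A^T lambda = 0.
Primal feasibility: A x = b.

This gives the KKT block system:
  [ Q   A^T ] [ x     ]   [-c ]
  [ A    0  ] [ lambda ] = [ b ]

Solving the linear system:
  x*      = (0.6667, 0, -0.3333)
  lambda* = (-0.8889, -1.1111)
  f(x*)   = -1.5

x* = (0.6667, 0, -0.3333), lambda* = (-0.8889, -1.1111)


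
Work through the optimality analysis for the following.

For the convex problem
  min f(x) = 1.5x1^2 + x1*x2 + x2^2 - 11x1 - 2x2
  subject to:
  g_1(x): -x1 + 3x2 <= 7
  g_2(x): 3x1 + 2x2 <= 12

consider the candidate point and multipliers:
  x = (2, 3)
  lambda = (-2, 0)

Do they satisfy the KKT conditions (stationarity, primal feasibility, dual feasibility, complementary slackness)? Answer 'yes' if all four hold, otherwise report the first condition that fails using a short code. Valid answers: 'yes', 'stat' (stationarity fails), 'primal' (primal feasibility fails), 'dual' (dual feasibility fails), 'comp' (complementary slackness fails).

Gradient of f: grad f(x) = Q x + c = (-2, 6)
Constraint values g_i(x) = a_i^T x - b_i:
  g_1((2, 3)) = 0
  g_2((2, 3)) = 0
Stationarity residual: grad f(x) + sum_i lambda_i a_i = (0, 0)
  -> stationarity OK
Primal feasibility (all g_i <= 0): OK
Dual feasibility (all lambda_i >= 0): FAILS
Complementary slackness (lambda_i * g_i(x) = 0 for all i): OK

Verdict: the first failing condition is dual_feasibility -> dual.

dual


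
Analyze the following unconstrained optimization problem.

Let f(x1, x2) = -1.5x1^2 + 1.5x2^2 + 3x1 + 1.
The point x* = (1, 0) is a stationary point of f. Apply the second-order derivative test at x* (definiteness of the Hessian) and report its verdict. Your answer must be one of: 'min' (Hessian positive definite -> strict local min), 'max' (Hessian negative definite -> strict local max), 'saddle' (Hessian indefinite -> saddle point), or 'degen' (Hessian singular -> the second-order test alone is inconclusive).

Compute the Hessian H = grad^2 f:
  H = [[-3, 0], [0, 3]]
Verify stationarity: grad f(x*) = H x* + g = (0, 0).
Eigenvalues of H: -3, 3.
Eigenvalues have mixed signs, so H is indefinite -> x* is a saddle point.

saddle


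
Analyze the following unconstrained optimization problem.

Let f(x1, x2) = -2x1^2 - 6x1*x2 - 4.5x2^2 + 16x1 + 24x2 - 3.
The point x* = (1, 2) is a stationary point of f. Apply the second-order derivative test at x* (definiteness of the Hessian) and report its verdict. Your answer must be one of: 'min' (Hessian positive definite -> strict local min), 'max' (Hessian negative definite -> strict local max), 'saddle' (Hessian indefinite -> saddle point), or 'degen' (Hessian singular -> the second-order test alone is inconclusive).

Compute the Hessian H = grad^2 f:
  H = [[-4, -6], [-6, -9]]
Verify stationarity: grad f(x*) = H x* + g = (0, 0).
Eigenvalues of H: -13, 0.
H has a zero eigenvalue (singular; negative semidefinite but not definite), so H is neither positive definite, negative definite, nor indefinite. The second-order test alone is inconclusive -> degen.
(Indeed, f is constant along the null direction of H through x*, so x* is not a strict local extremum.)

degen


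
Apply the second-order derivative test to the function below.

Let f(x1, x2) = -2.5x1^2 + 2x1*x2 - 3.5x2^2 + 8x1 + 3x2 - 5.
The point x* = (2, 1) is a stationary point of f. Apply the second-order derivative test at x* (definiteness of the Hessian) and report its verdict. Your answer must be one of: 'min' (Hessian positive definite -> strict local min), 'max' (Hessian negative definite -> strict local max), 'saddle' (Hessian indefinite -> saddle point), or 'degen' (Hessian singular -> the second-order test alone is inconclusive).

Compute the Hessian H = grad^2 f:
  H = [[-5, 2], [2, -7]]
Verify stationarity: grad f(x*) = H x* + g = (0, 0).
Eigenvalues of H: -8.2361, -3.7639.
Both eigenvalues < 0, so H is negative definite -> x* is a strict local max.

max


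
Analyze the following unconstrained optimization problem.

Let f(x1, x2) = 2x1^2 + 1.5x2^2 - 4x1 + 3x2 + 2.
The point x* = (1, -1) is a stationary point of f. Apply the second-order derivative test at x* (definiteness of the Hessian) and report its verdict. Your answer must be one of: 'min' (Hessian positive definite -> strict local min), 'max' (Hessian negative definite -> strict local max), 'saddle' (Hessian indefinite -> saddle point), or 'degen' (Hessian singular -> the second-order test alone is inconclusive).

Compute the Hessian H = grad^2 f:
  H = [[4, 0], [0, 3]]
Verify stationarity: grad f(x*) = H x* + g = (0, 0).
Eigenvalues of H: 3, 4.
Both eigenvalues > 0, so H is positive definite -> x* is a strict local min.

min


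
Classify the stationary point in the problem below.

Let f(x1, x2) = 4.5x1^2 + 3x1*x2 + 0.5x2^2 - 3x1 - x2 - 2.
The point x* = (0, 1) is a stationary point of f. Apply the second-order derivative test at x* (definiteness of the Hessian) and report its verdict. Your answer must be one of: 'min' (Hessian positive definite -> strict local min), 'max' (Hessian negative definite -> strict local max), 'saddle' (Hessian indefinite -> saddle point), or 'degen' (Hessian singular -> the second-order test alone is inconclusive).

Compute the Hessian H = grad^2 f:
  H = [[9, 3], [3, 1]]
Verify stationarity: grad f(x*) = H x* + g = (0, 0).
Eigenvalues of H: 0, 10.
H has a zero eigenvalue (singular; positive semidefinite but not definite), so H is neither positive definite, negative definite, nor indefinite. The second-order test alone is inconclusive -> degen.
(Indeed, f is constant along the null direction of H through x*, so x* is not a strict local extremum.)

degen


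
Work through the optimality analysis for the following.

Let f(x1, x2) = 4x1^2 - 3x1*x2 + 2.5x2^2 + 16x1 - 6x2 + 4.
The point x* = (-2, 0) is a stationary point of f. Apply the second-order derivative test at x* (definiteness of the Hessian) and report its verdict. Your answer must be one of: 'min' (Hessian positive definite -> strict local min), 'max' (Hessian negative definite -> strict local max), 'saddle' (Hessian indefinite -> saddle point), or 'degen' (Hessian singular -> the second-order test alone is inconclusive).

Compute the Hessian H = grad^2 f:
  H = [[8, -3], [-3, 5]]
Verify stationarity: grad f(x*) = H x* + g = (0, 0).
Eigenvalues of H: 3.1459, 9.8541.
Both eigenvalues > 0, so H is positive definite -> x* is a strict local min.

min


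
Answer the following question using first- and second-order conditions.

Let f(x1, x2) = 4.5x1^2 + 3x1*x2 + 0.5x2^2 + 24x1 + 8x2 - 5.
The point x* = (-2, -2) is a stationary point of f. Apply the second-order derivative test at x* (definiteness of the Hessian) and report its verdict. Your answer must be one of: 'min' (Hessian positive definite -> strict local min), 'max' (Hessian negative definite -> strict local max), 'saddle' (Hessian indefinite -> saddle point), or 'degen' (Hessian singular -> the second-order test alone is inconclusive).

Compute the Hessian H = grad^2 f:
  H = [[9, 3], [3, 1]]
Verify stationarity: grad f(x*) = H x* + g = (0, 0).
Eigenvalues of H: 0, 10.
H has a zero eigenvalue (singular; positive semidefinite but not definite), so H is neither positive definite, negative definite, nor indefinite. The second-order test alone is inconclusive -> degen.
(Indeed, f is constant along the null direction of H through x*, so x* is not a strict local extremum.)

degen


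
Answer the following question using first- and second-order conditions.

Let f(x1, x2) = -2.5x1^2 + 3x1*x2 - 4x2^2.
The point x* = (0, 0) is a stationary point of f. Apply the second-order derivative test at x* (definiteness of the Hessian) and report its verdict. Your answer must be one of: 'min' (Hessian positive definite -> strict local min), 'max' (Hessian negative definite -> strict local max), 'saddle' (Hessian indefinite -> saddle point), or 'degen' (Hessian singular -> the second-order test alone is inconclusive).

Compute the Hessian H = grad^2 f:
  H = [[-5, 3], [3, -8]]
Verify stationarity: grad f(x*) = H x* + g = (0, 0).
Eigenvalues of H: -9.8541, -3.1459.
Both eigenvalues < 0, so H is negative definite -> x* is a strict local max.

max


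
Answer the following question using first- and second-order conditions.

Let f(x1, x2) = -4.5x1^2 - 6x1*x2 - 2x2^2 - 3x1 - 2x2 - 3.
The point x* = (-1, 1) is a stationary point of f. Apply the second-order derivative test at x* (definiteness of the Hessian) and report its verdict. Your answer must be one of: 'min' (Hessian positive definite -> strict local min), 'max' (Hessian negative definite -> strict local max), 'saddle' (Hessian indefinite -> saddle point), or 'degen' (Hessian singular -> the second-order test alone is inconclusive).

Compute the Hessian H = grad^2 f:
  H = [[-9, -6], [-6, -4]]
Verify stationarity: grad f(x*) = H x* + g = (0, 0).
Eigenvalues of H: -13, 0.
H has a zero eigenvalue (singular; negative semidefinite but not definite), so H is neither positive definite, negative definite, nor indefinite. The second-order test alone is inconclusive -> degen.
(Indeed, f is constant along the null direction of H through x*, so x* is not a strict local extremum.)

degen


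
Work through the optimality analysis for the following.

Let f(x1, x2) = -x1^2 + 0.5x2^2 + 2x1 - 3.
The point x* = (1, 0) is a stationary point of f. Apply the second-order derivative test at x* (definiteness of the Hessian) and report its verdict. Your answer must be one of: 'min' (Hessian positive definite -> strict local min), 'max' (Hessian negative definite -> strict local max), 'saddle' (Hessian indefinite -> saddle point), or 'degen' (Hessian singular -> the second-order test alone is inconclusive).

Compute the Hessian H = grad^2 f:
  H = [[-2, 0], [0, 1]]
Verify stationarity: grad f(x*) = H x* + g = (0, 0).
Eigenvalues of H: -2, 1.
Eigenvalues have mixed signs, so H is indefinite -> x* is a saddle point.

saddle


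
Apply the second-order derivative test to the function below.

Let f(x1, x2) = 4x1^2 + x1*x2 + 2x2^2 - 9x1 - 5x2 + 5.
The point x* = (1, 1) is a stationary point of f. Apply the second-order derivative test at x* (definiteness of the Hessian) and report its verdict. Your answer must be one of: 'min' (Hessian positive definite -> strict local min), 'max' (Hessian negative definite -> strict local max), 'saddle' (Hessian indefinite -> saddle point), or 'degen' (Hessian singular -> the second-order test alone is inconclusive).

Compute the Hessian H = grad^2 f:
  H = [[8, 1], [1, 4]]
Verify stationarity: grad f(x*) = H x* + g = (0, 0).
Eigenvalues of H: 3.7639, 8.2361.
Both eigenvalues > 0, so H is positive definite -> x* is a strict local min.

min


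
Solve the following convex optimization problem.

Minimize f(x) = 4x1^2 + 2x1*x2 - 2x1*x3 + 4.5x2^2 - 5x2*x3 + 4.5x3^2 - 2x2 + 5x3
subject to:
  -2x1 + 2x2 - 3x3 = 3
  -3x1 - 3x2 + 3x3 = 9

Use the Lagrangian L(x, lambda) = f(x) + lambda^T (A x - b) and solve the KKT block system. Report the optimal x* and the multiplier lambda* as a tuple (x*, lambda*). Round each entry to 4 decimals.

Form the Lagrangian:
  L(x, lambda) = (1/2) x^T Q x + c^T x + lambda^T (A x - b)
Stationarity (grad_x L = 0): Q x + c + A^T lambda = 0.
Primal feasibility: A x = b.

This gives the KKT block system:
  [ Q   A^T ] [ x     ]   [-c ]
  [ A    0  ] [ lambda ] = [ b ]

Solving the linear system:
  x*      = (-2.2139, -0.9306, -0.1445)
  lambda* = (-1.3006, -5.5607)
  f(x*)   = 27.5434

x* = (-2.2139, -0.9306, -0.1445), lambda* = (-1.3006, -5.5607)


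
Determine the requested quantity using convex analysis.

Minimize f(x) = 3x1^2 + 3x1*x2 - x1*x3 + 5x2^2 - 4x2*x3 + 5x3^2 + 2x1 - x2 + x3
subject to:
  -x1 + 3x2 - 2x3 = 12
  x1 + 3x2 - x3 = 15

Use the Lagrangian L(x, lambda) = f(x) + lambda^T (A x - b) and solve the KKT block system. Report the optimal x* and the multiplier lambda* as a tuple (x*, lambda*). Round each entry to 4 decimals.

Form the Lagrangian:
  L(x, lambda) = (1/2) x^T Q x + c^T x + lambda^T (A x - b)
Stationarity (grad_x L = 0): Q x + c + A^T lambda = 0.
Primal feasibility: A x = b.

This gives the KKT block system:
  [ Q   A^T ] [ x     ]   [-c ]
  [ A    0  ] [ lambda ] = [ b ]

Solving the linear system:
  x*      = (1.1579, 4.8421, 0.6842)
  lambda* = (3.3684, -19.4211)
  f(x*)   = 124.5263

x* = (1.1579, 4.8421, 0.6842), lambda* = (3.3684, -19.4211)


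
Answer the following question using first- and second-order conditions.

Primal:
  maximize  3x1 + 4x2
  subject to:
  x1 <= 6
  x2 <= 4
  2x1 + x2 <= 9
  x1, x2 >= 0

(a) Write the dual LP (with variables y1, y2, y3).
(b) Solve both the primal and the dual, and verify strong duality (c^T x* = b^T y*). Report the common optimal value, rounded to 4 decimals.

The standard primal-dual pair for 'max c^T x s.t. A x <= b, x >= 0' is:
  Dual:  min b^T y  s.t.  A^T y >= c,  y >= 0.

So the dual LP is:
  minimize  6y1 + 4y2 + 9y3
  subject to:
    y1 + 2y3 >= 3
    y2 + y3 >= 4
    y1, y2, y3 >= 0

Solving the primal: x* = (2.5, 4).
  primal value c^T x* = 23.5.
Solving the dual: y* = (0, 2.5, 1.5).
  dual value b^T y* = 23.5.
Strong duality: c^T x* = b^T y*. Confirmed.

23.5


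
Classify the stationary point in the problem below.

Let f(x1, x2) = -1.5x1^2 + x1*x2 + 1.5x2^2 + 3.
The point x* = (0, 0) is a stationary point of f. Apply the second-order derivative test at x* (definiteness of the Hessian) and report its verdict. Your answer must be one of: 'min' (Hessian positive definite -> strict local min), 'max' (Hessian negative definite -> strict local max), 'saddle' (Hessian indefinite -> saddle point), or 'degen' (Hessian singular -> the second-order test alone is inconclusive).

Compute the Hessian H = grad^2 f:
  H = [[-3, 1], [1, 3]]
Verify stationarity: grad f(x*) = H x* + g = (0, 0).
Eigenvalues of H: -3.1623, 3.1623.
Eigenvalues have mixed signs, so H is indefinite -> x* is a saddle point.

saddle


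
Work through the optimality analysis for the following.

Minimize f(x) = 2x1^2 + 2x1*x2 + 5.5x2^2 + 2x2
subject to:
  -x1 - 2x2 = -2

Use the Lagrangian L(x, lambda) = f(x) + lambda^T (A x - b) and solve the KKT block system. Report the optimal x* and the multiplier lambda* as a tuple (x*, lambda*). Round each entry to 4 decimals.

Form the Lagrangian:
  L(x, lambda) = (1/2) x^T Q x + c^T x + lambda^T (A x - b)
Stationarity (grad_x L = 0): Q x + c + A^T lambda = 0.
Primal feasibility: A x = b.

This gives the KKT block system:
  [ Q   A^T ] [ x     ]   [-c ]
  [ A    0  ] [ lambda ] = [ b ]

Solving the linear system:
  x*      = (0.9474, 0.5263)
  lambda* = (4.8421)
  f(x*)   = 5.3684

x* = (0.9474, 0.5263), lambda* = (4.8421)


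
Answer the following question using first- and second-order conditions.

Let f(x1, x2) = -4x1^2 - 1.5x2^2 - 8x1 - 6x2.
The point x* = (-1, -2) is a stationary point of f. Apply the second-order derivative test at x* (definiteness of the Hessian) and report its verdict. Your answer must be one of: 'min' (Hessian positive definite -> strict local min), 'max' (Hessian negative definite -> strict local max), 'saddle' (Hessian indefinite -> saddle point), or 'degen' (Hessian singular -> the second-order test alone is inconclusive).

Compute the Hessian H = grad^2 f:
  H = [[-8, 0], [0, -3]]
Verify stationarity: grad f(x*) = H x* + g = (0, 0).
Eigenvalues of H: -8, -3.
Both eigenvalues < 0, so H is negative definite -> x* is a strict local max.

max


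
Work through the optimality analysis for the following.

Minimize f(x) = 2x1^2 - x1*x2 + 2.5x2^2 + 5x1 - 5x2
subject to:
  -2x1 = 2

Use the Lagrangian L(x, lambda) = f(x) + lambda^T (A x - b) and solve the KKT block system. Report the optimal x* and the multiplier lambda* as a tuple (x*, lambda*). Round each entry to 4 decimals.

Form the Lagrangian:
  L(x, lambda) = (1/2) x^T Q x + c^T x + lambda^T (A x - b)
Stationarity (grad_x L = 0): Q x + c + A^T lambda = 0.
Primal feasibility: A x = b.

This gives the KKT block system:
  [ Q   A^T ] [ x     ]   [-c ]
  [ A    0  ] [ lambda ] = [ b ]

Solving the linear system:
  x*      = (-1, 0.8)
  lambda* = (0.1)
  f(x*)   = -4.6

x* = (-1, 0.8), lambda* = (0.1)


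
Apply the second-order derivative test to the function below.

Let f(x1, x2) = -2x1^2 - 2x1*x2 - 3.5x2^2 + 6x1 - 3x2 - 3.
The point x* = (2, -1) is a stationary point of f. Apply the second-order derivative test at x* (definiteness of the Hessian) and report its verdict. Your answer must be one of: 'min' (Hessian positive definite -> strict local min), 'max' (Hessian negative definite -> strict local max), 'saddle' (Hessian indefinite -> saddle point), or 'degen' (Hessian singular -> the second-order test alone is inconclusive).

Compute the Hessian H = grad^2 f:
  H = [[-4, -2], [-2, -7]]
Verify stationarity: grad f(x*) = H x* + g = (0, 0).
Eigenvalues of H: -8, -3.
Both eigenvalues < 0, so H is negative definite -> x* is a strict local max.

max


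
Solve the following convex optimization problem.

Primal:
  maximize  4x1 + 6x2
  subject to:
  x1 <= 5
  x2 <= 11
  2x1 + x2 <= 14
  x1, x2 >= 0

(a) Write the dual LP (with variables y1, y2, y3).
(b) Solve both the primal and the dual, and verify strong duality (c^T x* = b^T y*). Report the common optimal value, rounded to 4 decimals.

The standard primal-dual pair for 'max c^T x s.t. A x <= b, x >= 0' is:
  Dual:  min b^T y  s.t.  A^T y >= c,  y >= 0.

So the dual LP is:
  minimize  5y1 + 11y2 + 14y3
  subject to:
    y1 + 2y3 >= 4
    y2 + y3 >= 6
    y1, y2, y3 >= 0

Solving the primal: x* = (1.5, 11).
  primal value c^T x* = 72.
Solving the dual: y* = (0, 4, 2).
  dual value b^T y* = 72.
Strong duality: c^T x* = b^T y*. Confirmed.

72


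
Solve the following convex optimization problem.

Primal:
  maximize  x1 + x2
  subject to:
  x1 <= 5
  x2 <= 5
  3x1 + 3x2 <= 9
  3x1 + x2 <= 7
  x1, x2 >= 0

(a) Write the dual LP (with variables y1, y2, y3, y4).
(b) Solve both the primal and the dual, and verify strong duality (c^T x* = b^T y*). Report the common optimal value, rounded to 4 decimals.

The standard primal-dual pair for 'max c^T x s.t. A x <= b, x >= 0' is:
  Dual:  min b^T y  s.t.  A^T y >= c,  y >= 0.

So the dual LP is:
  minimize  5y1 + 5y2 + 9y3 + 7y4
  subject to:
    y1 + 3y3 + 3y4 >= 1
    y2 + 3y3 + y4 >= 1
    y1, y2, y3, y4 >= 0

Solving the primal: x* = (2, 1).
  primal value c^T x* = 3.
Solving the dual: y* = (0, 0, 0.3333, 0).
  dual value b^T y* = 3.
Strong duality: c^T x* = b^T y*. Confirmed.

3


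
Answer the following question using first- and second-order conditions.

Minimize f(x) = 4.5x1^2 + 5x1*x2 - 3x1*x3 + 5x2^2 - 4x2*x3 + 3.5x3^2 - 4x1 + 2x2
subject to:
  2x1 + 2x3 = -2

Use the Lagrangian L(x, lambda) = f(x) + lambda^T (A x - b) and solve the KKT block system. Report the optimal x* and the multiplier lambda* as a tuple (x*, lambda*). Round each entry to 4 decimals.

Form the Lagrangian:
  L(x, lambda) = (1/2) x^T Q x + c^T x + lambda^T (A x - b)
Stationarity (grad_x L = 0): Q x + c + A^T lambda = 0.
Primal feasibility: A x = b.

This gives the KKT block system:
  [ Q   A^T ] [ x     ]   [-c ]
  [ A    0  ] [ lambda ] = [ b ]

Solving the linear system:
  x*      = (-0.0432, -0.5612, -0.9568)
  lambda* = (2.1619)
  f(x*)   = 1.6871

x* = (-0.0432, -0.5612, -0.9568), lambda* = (2.1619)


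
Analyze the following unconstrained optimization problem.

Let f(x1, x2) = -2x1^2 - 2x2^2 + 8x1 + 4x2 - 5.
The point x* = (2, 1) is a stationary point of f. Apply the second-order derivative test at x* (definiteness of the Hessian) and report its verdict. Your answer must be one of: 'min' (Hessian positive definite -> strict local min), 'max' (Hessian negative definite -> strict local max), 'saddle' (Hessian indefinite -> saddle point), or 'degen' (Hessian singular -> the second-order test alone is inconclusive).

Compute the Hessian H = grad^2 f:
  H = [[-4, 0], [0, -4]]
Verify stationarity: grad f(x*) = H x* + g = (0, 0).
Eigenvalues of H: -4, -4.
Both eigenvalues < 0, so H is negative definite -> x* is a strict local max.

max


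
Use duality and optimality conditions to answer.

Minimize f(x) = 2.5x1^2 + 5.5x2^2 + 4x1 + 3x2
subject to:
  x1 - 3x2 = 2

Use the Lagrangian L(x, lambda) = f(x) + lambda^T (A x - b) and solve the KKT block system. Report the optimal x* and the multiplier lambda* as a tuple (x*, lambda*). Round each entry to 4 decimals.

Form the Lagrangian:
  L(x, lambda) = (1/2) x^T Q x + c^T x + lambda^T (A x - b)
Stationarity (grad_x L = 0): Q x + c + A^T lambda = 0.
Primal feasibility: A x = b.

This gives the KKT block system:
  [ Q   A^T ] [ x     ]   [-c ]
  [ A    0  ] [ lambda ] = [ b ]

Solving the linear system:
  x*      = (-0.4107, -0.8036)
  lambda* = (-1.9464)
  f(x*)   = -0.0804

x* = (-0.4107, -0.8036), lambda* = (-1.9464)


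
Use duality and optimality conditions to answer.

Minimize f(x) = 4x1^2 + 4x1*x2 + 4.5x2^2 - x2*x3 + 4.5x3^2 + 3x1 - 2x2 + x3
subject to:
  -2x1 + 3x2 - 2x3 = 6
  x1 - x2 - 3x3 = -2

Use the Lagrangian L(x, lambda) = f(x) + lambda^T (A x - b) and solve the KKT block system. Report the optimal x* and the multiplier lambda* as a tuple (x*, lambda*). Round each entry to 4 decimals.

Form the Lagrangian:
  L(x, lambda) = (1/2) x^T Q x + c^T x + lambda^T (A x - b)
Stationarity (grad_x L = 0): Q x + c + A^T lambda = 0.
Primal feasibility: A x = b.

This gives the KKT block system:
  [ Q   A^T ] [ x     ]   [-c ]
  [ A    0  ] [ lambda ] = [ b ]

Solving the linear system:
  x*      = (-1.2173, 1.1147, -0.1107)
  lambda* = (-0.9938, 0.2923)
  f(x*)   = 0.2776

x* = (-1.2173, 1.1147, -0.1107), lambda* = (-0.9938, 0.2923)


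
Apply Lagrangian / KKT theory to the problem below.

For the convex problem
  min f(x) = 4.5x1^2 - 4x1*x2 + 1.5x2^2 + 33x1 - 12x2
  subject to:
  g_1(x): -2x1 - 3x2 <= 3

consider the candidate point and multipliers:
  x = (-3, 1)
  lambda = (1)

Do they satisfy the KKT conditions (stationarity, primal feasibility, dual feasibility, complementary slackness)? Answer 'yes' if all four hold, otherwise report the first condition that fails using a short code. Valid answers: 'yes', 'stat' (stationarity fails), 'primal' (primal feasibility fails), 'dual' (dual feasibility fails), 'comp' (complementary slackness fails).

Gradient of f: grad f(x) = Q x + c = (2, 3)
Constraint values g_i(x) = a_i^T x - b_i:
  g_1((-3, 1)) = 0
Stationarity residual: grad f(x) + sum_i lambda_i a_i = (0, 0)
  -> stationarity OK
Primal feasibility (all g_i <= 0): OK
Dual feasibility (all lambda_i >= 0): OK
Complementary slackness (lambda_i * g_i(x) = 0 for all i): OK

Verdict: yes, KKT holds.

yes


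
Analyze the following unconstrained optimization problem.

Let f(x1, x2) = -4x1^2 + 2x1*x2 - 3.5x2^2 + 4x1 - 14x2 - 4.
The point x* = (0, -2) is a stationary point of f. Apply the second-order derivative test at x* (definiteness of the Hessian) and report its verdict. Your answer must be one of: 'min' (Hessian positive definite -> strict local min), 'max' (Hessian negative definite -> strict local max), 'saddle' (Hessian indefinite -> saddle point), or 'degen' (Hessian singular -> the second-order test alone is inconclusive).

Compute the Hessian H = grad^2 f:
  H = [[-8, 2], [2, -7]]
Verify stationarity: grad f(x*) = H x* + g = (0, 0).
Eigenvalues of H: -9.5616, -5.4384.
Both eigenvalues < 0, so H is negative definite -> x* is a strict local max.

max


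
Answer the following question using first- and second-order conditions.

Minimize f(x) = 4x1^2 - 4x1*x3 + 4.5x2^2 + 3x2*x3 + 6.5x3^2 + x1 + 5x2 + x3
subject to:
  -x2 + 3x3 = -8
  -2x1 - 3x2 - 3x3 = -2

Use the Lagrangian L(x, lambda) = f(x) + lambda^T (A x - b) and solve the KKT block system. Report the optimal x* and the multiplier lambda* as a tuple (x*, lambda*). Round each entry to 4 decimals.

Form the Lagrangian:
  L(x, lambda) = (1/2) x^T Q x + c^T x + lambda^T (A x - b)
Stationarity (grad_x L = 0): Q x + c + A^T lambda = 0.
Primal feasibility: A x = b.

This gives the KKT block system:
  [ Q   A^T ] [ x     ]   [-c ]
  [ A    0  ] [ lambda ] = [ b ]

Solving the linear system:
  x*      = (0.0089, 2.4955, -1.8348)
  lambda* = (9.3393, 4.2054)
  f(x*)   = 46.8884

x* = (0.0089, 2.4955, -1.8348), lambda* = (9.3393, 4.2054)


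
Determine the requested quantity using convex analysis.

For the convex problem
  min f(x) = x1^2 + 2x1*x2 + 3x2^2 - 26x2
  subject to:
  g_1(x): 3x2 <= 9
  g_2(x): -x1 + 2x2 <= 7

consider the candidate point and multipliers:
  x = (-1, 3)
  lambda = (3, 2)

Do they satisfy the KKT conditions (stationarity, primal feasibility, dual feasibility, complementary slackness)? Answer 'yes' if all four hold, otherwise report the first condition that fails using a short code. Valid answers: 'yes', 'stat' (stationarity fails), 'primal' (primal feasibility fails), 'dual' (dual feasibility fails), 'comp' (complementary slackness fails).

Gradient of f: grad f(x) = Q x + c = (4, -10)
Constraint values g_i(x) = a_i^T x - b_i:
  g_1((-1, 3)) = 0
  g_2((-1, 3)) = 0
Stationarity residual: grad f(x) + sum_i lambda_i a_i = (2, 3)
  -> stationarity FAILS
Primal feasibility (all g_i <= 0): OK
Dual feasibility (all lambda_i >= 0): OK
Complementary slackness (lambda_i * g_i(x) = 0 for all i): OK

Verdict: the first failing condition is stationarity -> stat.

stat


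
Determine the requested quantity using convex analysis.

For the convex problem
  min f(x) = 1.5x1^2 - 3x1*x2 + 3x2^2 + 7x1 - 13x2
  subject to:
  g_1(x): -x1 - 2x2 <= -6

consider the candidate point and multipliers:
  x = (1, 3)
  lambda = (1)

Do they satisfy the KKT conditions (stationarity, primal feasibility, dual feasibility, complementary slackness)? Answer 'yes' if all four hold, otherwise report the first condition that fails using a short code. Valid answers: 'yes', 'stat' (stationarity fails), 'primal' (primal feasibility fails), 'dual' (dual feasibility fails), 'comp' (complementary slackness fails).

Gradient of f: grad f(x) = Q x + c = (1, 2)
Constraint values g_i(x) = a_i^T x - b_i:
  g_1((1, 3)) = -1
Stationarity residual: grad f(x) + sum_i lambda_i a_i = (0, 0)
  -> stationarity OK
Primal feasibility (all g_i <= 0): OK
Dual feasibility (all lambda_i >= 0): OK
Complementary slackness (lambda_i * g_i(x) = 0 for all i): FAILS

Verdict: the first failing condition is complementary_slackness -> comp.

comp


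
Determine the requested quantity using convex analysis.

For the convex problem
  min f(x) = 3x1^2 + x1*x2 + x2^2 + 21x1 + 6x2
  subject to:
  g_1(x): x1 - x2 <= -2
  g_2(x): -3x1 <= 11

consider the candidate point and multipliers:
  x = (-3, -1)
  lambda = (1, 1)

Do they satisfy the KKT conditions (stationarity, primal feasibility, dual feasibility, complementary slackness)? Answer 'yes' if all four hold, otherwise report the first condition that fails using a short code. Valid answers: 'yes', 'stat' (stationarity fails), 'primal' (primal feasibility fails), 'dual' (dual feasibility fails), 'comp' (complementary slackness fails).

Gradient of f: grad f(x) = Q x + c = (2, 1)
Constraint values g_i(x) = a_i^T x - b_i:
  g_1((-3, -1)) = 0
  g_2((-3, -1)) = -2
Stationarity residual: grad f(x) + sum_i lambda_i a_i = (0, 0)
  -> stationarity OK
Primal feasibility (all g_i <= 0): OK
Dual feasibility (all lambda_i >= 0): OK
Complementary slackness (lambda_i * g_i(x) = 0 for all i): FAILS

Verdict: the first failing condition is complementary_slackness -> comp.

comp


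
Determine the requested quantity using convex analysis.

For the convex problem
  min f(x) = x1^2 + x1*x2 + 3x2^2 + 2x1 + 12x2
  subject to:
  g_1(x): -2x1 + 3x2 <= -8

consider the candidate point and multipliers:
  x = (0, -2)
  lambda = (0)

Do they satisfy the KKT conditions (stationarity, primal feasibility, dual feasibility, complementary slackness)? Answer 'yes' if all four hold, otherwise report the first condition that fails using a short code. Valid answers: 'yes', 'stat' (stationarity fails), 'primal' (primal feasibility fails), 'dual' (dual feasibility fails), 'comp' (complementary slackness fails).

Gradient of f: grad f(x) = Q x + c = (0, 0)
Constraint values g_i(x) = a_i^T x - b_i:
  g_1((0, -2)) = 2
Stationarity residual: grad f(x) + sum_i lambda_i a_i = (0, 0)
  -> stationarity OK
Primal feasibility (all g_i <= 0): FAILS
Dual feasibility (all lambda_i >= 0): OK
Complementary slackness (lambda_i * g_i(x) = 0 for all i): OK

Verdict: the first failing condition is primal_feasibility -> primal.

primal


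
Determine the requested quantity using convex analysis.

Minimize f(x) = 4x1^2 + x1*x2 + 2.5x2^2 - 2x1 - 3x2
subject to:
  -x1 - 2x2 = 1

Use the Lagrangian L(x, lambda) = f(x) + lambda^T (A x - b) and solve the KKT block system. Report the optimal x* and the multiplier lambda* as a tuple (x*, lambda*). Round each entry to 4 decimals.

Form the Lagrangian:
  L(x, lambda) = (1/2) x^T Q x + c^T x + lambda^T (A x - b)
Stationarity (grad_x L = 0): Q x + c + A^T lambda = 0.
Primal feasibility: A x = b.

This gives the KKT block system:
  [ Q   A^T ] [ x     ]   [-c ]
  [ A    0  ] [ lambda ] = [ b ]

Solving the linear system:
  x*      = (-0.0303, -0.4848)
  lambda* = (-2.7273)
  f(x*)   = 2.1212

x* = (-0.0303, -0.4848), lambda* = (-2.7273)


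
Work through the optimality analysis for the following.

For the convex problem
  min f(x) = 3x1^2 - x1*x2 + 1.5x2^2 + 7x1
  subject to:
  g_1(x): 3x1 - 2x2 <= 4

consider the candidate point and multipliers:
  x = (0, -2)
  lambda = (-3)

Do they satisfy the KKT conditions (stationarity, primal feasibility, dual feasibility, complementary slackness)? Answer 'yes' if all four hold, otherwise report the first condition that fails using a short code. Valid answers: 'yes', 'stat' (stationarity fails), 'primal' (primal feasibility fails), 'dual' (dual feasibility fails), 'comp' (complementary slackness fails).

Gradient of f: grad f(x) = Q x + c = (9, -6)
Constraint values g_i(x) = a_i^T x - b_i:
  g_1((0, -2)) = 0
Stationarity residual: grad f(x) + sum_i lambda_i a_i = (0, 0)
  -> stationarity OK
Primal feasibility (all g_i <= 0): OK
Dual feasibility (all lambda_i >= 0): FAILS
Complementary slackness (lambda_i * g_i(x) = 0 for all i): OK

Verdict: the first failing condition is dual_feasibility -> dual.

dual


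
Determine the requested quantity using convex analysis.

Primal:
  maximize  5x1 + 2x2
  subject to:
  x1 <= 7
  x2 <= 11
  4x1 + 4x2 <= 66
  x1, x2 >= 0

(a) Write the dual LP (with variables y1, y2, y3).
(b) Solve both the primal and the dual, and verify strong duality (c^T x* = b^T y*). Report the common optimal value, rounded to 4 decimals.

The standard primal-dual pair for 'max c^T x s.t. A x <= b, x >= 0' is:
  Dual:  min b^T y  s.t.  A^T y >= c,  y >= 0.

So the dual LP is:
  minimize  7y1 + 11y2 + 66y3
  subject to:
    y1 + 4y3 >= 5
    y2 + 4y3 >= 2
    y1, y2, y3 >= 0

Solving the primal: x* = (7, 9.5).
  primal value c^T x* = 54.
Solving the dual: y* = (3, 0, 0.5).
  dual value b^T y* = 54.
Strong duality: c^T x* = b^T y*. Confirmed.

54


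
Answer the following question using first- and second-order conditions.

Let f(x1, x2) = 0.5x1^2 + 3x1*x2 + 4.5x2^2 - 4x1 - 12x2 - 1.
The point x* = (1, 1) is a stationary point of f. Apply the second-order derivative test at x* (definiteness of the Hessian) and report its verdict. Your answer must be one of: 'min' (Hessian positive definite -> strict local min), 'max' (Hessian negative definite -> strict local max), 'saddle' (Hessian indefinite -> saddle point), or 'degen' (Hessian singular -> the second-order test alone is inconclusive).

Compute the Hessian H = grad^2 f:
  H = [[1, 3], [3, 9]]
Verify stationarity: grad f(x*) = H x* + g = (0, 0).
Eigenvalues of H: 0, 10.
H has a zero eigenvalue (singular; positive semidefinite but not definite), so H is neither positive definite, negative definite, nor indefinite. The second-order test alone is inconclusive -> degen.
(Indeed, f is constant along the null direction of H through x*, so x* is not a strict local extremum.)

degen


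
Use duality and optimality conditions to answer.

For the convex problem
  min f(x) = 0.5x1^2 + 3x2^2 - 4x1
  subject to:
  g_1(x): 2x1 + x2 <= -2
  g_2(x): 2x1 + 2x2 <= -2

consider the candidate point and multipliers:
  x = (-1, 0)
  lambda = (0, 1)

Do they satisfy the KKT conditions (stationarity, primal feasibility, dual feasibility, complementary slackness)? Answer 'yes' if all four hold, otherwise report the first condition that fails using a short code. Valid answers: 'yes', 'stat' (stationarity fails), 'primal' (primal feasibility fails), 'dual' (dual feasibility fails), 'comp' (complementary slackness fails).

Gradient of f: grad f(x) = Q x + c = (-5, 0)
Constraint values g_i(x) = a_i^T x - b_i:
  g_1((-1, 0)) = 0
  g_2((-1, 0)) = 0
Stationarity residual: grad f(x) + sum_i lambda_i a_i = (-3, 2)
  -> stationarity FAILS
Primal feasibility (all g_i <= 0): OK
Dual feasibility (all lambda_i >= 0): OK
Complementary slackness (lambda_i * g_i(x) = 0 for all i): OK

Verdict: the first failing condition is stationarity -> stat.

stat


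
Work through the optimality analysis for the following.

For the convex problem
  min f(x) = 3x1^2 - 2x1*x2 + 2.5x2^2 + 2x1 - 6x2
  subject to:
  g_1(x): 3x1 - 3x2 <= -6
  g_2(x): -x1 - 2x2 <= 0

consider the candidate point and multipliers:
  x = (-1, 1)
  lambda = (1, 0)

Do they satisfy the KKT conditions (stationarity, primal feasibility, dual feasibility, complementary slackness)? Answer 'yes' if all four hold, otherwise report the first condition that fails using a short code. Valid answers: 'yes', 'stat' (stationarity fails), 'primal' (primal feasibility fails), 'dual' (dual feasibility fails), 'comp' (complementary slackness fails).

Gradient of f: grad f(x) = Q x + c = (-6, 1)
Constraint values g_i(x) = a_i^T x - b_i:
  g_1((-1, 1)) = 0
  g_2((-1, 1)) = -1
Stationarity residual: grad f(x) + sum_i lambda_i a_i = (-3, -2)
  -> stationarity FAILS
Primal feasibility (all g_i <= 0): OK
Dual feasibility (all lambda_i >= 0): OK
Complementary slackness (lambda_i * g_i(x) = 0 for all i): OK

Verdict: the first failing condition is stationarity -> stat.

stat


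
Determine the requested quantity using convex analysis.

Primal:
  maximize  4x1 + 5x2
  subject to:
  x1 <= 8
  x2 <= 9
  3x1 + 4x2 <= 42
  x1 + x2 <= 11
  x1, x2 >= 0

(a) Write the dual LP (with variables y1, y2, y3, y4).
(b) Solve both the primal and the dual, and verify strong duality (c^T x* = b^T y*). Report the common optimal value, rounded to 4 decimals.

The standard primal-dual pair for 'max c^T x s.t. A x <= b, x >= 0' is:
  Dual:  min b^T y  s.t.  A^T y >= c,  y >= 0.

So the dual LP is:
  minimize  8y1 + 9y2 + 42y3 + 11y4
  subject to:
    y1 + 3y3 + y4 >= 4
    y2 + 4y3 + y4 >= 5
    y1, y2, y3, y4 >= 0

Solving the primal: x* = (2, 9).
  primal value c^T x* = 53.
Solving the dual: y* = (0, 1, 0, 4).
  dual value b^T y* = 53.
Strong duality: c^T x* = b^T y*. Confirmed.

53


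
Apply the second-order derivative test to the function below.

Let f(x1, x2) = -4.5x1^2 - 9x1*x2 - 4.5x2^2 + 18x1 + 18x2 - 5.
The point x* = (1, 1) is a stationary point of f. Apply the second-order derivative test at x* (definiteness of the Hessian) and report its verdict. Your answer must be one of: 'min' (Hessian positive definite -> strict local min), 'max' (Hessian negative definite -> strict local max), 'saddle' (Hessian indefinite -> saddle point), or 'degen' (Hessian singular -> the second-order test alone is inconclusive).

Compute the Hessian H = grad^2 f:
  H = [[-9, -9], [-9, -9]]
Verify stationarity: grad f(x*) = H x* + g = (0, 0).
Eigenvalues of H: -18, 0.
H has a zero eigenvalue (singular; negative semidefinite but not definite), so H is neither positive definite, negative definite, nor indefinite. The second-order test alone is inconclusive -> degen.
(Indeed, f is constant along the null direction of H through x*, so x* is not a strict local extremum.)

degen


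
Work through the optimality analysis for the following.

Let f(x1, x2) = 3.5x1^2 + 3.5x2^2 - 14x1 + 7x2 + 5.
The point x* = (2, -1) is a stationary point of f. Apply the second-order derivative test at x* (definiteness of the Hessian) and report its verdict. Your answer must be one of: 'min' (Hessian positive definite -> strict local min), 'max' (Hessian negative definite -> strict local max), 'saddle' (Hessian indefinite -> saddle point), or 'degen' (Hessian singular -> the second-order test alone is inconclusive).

Compute the Hessian H = grad^2 f:
  H = [[7, 0], [0, 7]]
Verify stationarity: grad f(x*) = H x* + g = (0, 0).
Eigenvalues of H: 7, 7.
Both eigenvalues > 0, so H is positive definite -> x* is a strict local min.

min


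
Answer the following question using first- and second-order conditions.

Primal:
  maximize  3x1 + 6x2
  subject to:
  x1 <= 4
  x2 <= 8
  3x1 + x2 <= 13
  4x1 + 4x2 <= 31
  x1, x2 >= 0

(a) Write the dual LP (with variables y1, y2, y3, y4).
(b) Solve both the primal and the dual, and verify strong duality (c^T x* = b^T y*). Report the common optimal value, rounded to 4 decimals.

The standard primal-dual pair for 'max c^T x s.t. A x <= b, x >= 0' is:
  Dual:  min b^T y  s.t.  A^T y >= c,  y >= 0.

So the dual LP is:
  minimize  4y1 + 8y2 + 13y3 + 31y4
  subject to:
    y1 + 3y3 + 4y4 >= 3
    y2 + y3 + 4y4 >= 6
    y1, y2, y3, y4 >= 0

Solving the primal: x* = (0, 7.75).
  primal value c^T x* = 46.5.
Solving the dual: y* = (0, 0, 0, 1.5).
  dual value b^T y* = 46.5.
Strong duality: c^T x* = b^T y*. Confirmed.

46.5


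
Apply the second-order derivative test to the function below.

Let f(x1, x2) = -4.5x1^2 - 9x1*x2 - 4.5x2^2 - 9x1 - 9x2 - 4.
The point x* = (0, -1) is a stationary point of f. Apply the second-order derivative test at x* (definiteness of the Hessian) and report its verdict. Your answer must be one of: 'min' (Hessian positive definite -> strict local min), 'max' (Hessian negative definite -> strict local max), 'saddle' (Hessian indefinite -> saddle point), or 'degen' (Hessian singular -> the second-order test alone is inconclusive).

Compute the Hessian H = grad^2 f:
  H = [[-9, -9], [-9, -9]]
Verify stationarity: grad f(x*) = H x* + g = (0, 0).
Eigenvalues of H: -18, 0.
H has a zero eigenvalue (singular; negative semidefinite but not definite), so H is neither positive definite, negative definite, nor indefinite. The second-order test alone is inconclusive -> degen.
(Indeed, f is constant along the null direction of H through x*, so x* is not a strict local extremum.)

degen


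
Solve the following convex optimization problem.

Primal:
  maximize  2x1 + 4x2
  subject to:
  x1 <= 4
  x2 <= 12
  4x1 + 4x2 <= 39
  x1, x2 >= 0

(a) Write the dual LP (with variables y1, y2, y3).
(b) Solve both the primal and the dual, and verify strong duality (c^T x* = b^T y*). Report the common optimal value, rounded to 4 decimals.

The standard primal-dual pair for 'max c^T x s.t. A x <= b, x >= 0' is:
  Dual:  min b^T y  s.t.  A^T y >= c,  y >= 0.

So the dual LP is:
  minimize  4y1 + 12y2 + 39y3
  subject to:
    y1 + 4y3 >= 2
    y2 + 4y3 >= 4
    y1, y2, y3 >= 0

Solving the primal: x* = (0, 9.75).
  primal value c^T x* = 39.
Solving the dual: y* = (0, 0, 1).
  dual value b^T y* = 39.
Strong duality: c^T x* = b^T y*. Confirmed.

39


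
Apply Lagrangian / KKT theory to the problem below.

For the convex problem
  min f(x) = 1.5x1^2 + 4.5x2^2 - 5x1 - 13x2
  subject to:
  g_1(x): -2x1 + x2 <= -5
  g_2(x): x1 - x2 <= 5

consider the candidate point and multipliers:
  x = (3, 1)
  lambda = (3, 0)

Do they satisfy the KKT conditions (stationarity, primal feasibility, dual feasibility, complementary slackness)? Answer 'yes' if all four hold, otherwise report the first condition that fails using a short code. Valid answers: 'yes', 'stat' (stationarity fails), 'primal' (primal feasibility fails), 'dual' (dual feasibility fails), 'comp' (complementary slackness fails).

Gradient of f: grad f(x) = Q x + c = (4, -4)
Constraint values g_i(x) = a_i^T x - b_i:
  g_1((3, 1)) = 0
  g_2((3, 1)) = -3
Stationarity residual: grad f(x) + sum_i lambda_i a_i = (-2, -1)
  -> stationarity FAILS
Primal feasibility (all g_i <= 0): OK
Dual feasibility (all lambda_i >= 0): OK
Complementary slackness (lambda_i * g_i(x) = 0 for all i): OK

Verdict: the first failing condition is stationarity -> stat.

stat
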